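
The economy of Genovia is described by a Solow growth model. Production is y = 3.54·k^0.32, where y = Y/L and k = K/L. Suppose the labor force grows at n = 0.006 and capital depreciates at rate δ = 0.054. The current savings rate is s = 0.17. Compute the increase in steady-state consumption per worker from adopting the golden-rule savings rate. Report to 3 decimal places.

Δc ≈ 0.898

Break-even investment rate: n + δ = 0.006 + 0.054 = 0.06.
Current steady state (s = 0.17): k* = (0.17·3.54/0.06)^(1/0.68) ≈ 29.6826, y* = 3.54·29.6826^0.32 ≈ 10.4762, c* = (1−0.17)·10.4762 ≈ 8.6952.
Maximizing c = f(k) − (n+δ)·k gives f'(k) = n+δ, i.e. 0.32·3.54·k^(0.32−1) = 0.06, so k_gold = (0.32·3.54/0.06)^(1/0.68) ≈ 75.2443.
y_gold = 3.54·75.2443^0.32 ≈ 14.1083, c_gold = y_gold − 0.06·k_gold ≈ 9.5936.
Gain: Δc = 9.5936 − 8.6952 ≈ 0.8984.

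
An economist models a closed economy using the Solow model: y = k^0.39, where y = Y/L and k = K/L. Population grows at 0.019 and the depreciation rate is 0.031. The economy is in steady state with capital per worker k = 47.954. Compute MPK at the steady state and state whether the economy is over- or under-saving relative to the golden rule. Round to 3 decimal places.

n + δ = 0.019 + 0.031 = 0.05.
MPK = 0.39·k^(0.39−1) = 0.39·47.954^(-0.61) ≈ 0.0368.
MPK < 0.05, so the economy is dynamically inefficient (over-saving).

over-saving; MPK ≈ 0.037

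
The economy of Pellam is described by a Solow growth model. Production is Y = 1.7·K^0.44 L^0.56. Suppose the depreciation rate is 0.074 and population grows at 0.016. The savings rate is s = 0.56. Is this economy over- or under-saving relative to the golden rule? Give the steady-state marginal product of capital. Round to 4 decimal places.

over-saving; MPK ≈ 0.0707

n + δ = 0.016 + 0.074 = 0.09.
Steady-state k*: s·A·k^0.44 = 0.09·k gives k* = (0.56·1.7/0.09)^(1/0.56) ≈ 67.4956.
MPK = 0.44·1.7·67.4956^(-0.56) ≈ 0.0707.
MPK < n+δ = 0.09, so the economy is dynamically inefficient (over-saving).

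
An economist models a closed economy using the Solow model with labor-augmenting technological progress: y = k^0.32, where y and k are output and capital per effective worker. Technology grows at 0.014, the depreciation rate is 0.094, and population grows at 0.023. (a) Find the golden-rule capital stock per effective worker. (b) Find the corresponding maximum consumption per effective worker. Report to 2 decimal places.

(a) k_gold ≈ 3.72; (b) c_gold ≈ 1.04

n + g + δ = 0.023 + 0.014 + 0.094 = 0.131.
Setting f'(k) = n+g+δ gives 0.32·k^(0.32−1) = 0.131, hence k_gold = (0.32/0.131)^(1/0.68) ≈ 3.7189.
y_gold = 3.7189^0.32 ≈ 1.5224; c_gold = y_gold − 0.131·k_gold ≈ 1.0352.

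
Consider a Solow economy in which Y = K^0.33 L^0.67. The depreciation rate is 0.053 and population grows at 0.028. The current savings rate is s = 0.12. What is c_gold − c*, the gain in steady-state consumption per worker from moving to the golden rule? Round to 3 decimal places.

Δc ≈ 0.270

n + δ = 0.028 + 0.053 = 0.081.
Current steady state (s = 0.12): k* = (0.12/0.081)^(1/0.67) ≈ 1.7979, y* = 1.7979^0.33 ≈ 1.2136, c* = (1−0.12)·1.2136 ≈ 1.0680.
At the golden rule the marginal product of capital equals n+δ: 0.33·k^(0.33−1) = 0.081. Solving, k_gold = (0.33/0.081)^(1/0.67) ≈ 8.1375.
y_gold = 8.1375^0.33 ≈ 1.9974, c_gold = y_gold − 0.081·k_gold ≈ 1.3382.
Gain: Δc = 1.3382 − 1.0680 ≈ 0.2703.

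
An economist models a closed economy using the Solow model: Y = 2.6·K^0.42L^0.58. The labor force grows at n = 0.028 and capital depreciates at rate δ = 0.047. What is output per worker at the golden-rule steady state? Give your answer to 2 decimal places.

y_gold ≈ 18.08

The effective depreciation rate is n + δ = 0.028 + 0.047 = 0.075.
Golden rule sets MPK = n+δ: 0.42·2.6·k^(0.42−1) = 0.075, so k_gold = (0.42·2.6/0.075)^(1/0.58) ≈ 101.2630.
Output: y_gold = 2.6·k_gold^0.42 = 2.6·101.2630^0.42 ≈ 18.0827.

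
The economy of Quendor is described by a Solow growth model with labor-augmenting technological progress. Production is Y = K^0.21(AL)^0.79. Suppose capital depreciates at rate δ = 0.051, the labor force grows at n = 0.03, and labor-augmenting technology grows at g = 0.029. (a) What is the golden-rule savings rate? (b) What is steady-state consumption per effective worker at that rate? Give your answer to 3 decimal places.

(a) s_gold = 0.210; (b) c_gold ≈ 0.938

Capital per effective worker breaks even when investment replaces (n + g + δ)·k; here n + g + δ = 0.11.
For Cobb-Douglas, s_gold equals capital's share: s_gold = 0.21.
Setting f'(k) = n+g+δ gives 0.21·k^(0.21−1) = 0.11, hence k_gold = (0.21/0.11)^(1/0.79) ≈ 2.2671.
y_gold = 2.2671^0.21 ≈ 1.1875; c_gold = (1−0.21)·y_gold ≈ 0.9382.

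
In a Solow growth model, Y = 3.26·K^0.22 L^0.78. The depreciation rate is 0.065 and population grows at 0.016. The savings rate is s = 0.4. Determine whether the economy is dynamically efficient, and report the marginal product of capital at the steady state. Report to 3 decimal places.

dynamically inefficient; MPK ≈ 0.045

Capital per worker breaks even when investment replaces (n + δ)·k; here n + δ = 0.081.
Steady-state k*: s·A·k^0.22 = 0.081·k gives k* = (0.4·3.26/0.081)^(1/0.78) ≈ 35.2509.
MPK = 0.22·3.26·35.2509^(-0.78) ≈ 0.0446.
MPK < n+δ = 0.081, so the economy is dynamically inefficient (over-saving).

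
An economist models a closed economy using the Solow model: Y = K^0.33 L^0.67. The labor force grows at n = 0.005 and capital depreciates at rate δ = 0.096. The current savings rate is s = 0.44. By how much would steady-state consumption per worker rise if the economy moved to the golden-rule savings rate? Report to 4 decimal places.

Δc ≈ 0.0444

The effective depreciation rate is n + δ = 0.005 + 0.096 = 0.101.
Current steady state (s = 0.44): k* = (0.44/0.101)^(1/0.67) ≈ 8.9935, y* = 8.9935^0.33 ≈ 2.0644, c* = (1−0.44)·2.0644 ≈ 1.1561.
Golden rule sets MPK = n+δ: 0.33·k^(0.33−1) = 0.101, so k_gold = (0.33/0.101)^(1/0.67) ≈ 5.8540.
y_gold = 5.8540^0.33 ≈ 1.7917, c_gold = y_gold − 0.101·k_gold ≈ 1.2004.
Gain: Δc = 1.2004 − 1.1561 ≈ 0.0444.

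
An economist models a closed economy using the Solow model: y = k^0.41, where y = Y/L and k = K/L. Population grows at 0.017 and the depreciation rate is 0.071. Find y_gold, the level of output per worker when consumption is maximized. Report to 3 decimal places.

y_gold ≈ 2.913

The effective depreciation rate is n + δ = 0.017 + 0.071 = 0.088.
At the golden rule the marginal product of capital equals n+δ: 0.41·k^(0.41−1) = 0.088. Solving, k_gold = (0.41/0.088)^(1/0.59) ≈ 13.5742.
Output: y_gold = k_gold^0.41 = 13.5742^0.41 ≈ 2.9135.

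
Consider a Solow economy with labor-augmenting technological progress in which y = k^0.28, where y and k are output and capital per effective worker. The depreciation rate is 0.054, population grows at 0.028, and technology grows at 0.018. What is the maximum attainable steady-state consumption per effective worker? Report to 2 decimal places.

c_gold ≈ 1.07

Capital per effective worker breaks even when investment replaces (n + g + δ)·k; here n + g + δ = 0.1.
Golden rule sets MPK = n+g+δ: 0.28·k^(0.28−1) = 0.1, so k_gold = (0.28/0.1)^(1/0.72) ≈ 4.1788.
y_gold = 4.1788^0.28 ≈ 1.4924.
c_gold = y_gold − (n+g+δ)·k_gold = 1.4924 − 0.1·4.1788 ≈ 1.0746.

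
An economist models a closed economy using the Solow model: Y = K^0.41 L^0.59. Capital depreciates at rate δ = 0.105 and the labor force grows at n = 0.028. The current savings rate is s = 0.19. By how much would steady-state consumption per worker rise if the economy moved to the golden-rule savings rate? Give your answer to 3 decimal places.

The effective depreciation rate is n + δ = 0.028 + 0.105 = 0.133.
Current steady state (s = 0.19): k* = (0.19/0.133)^(1/0.59) ≈ 1.8304, y* = 1.8304^0.41 ≈ 1.2813, c* = (1−0.19)·1.2813 ≈ 1.0378.
Setting f'(k) = n+δ gives 0.41·k^(0.41−1) = 0.133, hence k_gold = (0.41/0.133)^(1/0.59) ≈ 6.7406.
y_gold = 6.7406^0.41 ≈ 2.1866, c_gold = y_gold − 0.133·k_gold ≈ 1.2901.
Gain: Δc = 1.2901 − 1.0378 ≈ 0.2522.

Δc ≈ 0.252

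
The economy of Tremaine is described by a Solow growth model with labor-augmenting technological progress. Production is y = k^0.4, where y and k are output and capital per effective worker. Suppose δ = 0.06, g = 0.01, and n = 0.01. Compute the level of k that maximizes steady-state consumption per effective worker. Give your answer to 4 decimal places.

Break-even investment rate: n + g + δ = 0.01 + 0.01 + 0.06 = 0.08.
Golden rule sets MPK = n+g+δ: 0.4·k^(0.4−1) = 0.08, so k_gold = (0.4/0.08)^(1/0.6) ≈ 14.6201.

k_gold ≈ 14.6201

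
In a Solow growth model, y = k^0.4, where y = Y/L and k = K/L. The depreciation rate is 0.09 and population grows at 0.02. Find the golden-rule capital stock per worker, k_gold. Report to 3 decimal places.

n + δ = 0.02 + 0.09 = 0.11.
Setting f'(k) = n+δ gives 0.4·k^(0.4−1) = 0.11, hence k_gold = (0.4/0.11)^(1/0.6) ≈ 8.5990.

k_gold ≈ 8.599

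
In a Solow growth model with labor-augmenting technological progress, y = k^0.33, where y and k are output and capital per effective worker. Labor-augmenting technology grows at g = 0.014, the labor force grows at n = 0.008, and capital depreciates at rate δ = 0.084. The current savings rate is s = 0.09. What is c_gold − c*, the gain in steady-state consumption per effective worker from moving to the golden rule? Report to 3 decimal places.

Capital per effective worker breaks even when investment replaces (n + g + δ)·k; here n + g + δ = 0.106.
Current steady state (s = 0.09): k* = (0.09/0.106)^(1/0.67) ≈ 0.7833, y* = 0.7833^0.33 ≈ 0.9226, c* = (1−0.09)·0.9226 ≈ 0.8395.
At the golden rule the marginal product of capital equals n+g+δ: 0.33·k^(0.33−1) = 0.106. Solving, k_gold = (0.33/0.106)^(1/0.67) ≈ 5.4467.
y_gold = 5.4467^0.33 ≈ 1.7495, c_gold = y_gold − 0.106·k_gold ≈ 1.1722.
Gain: Δc = 1.1722 − 0.8395 ≈ 0.3327.

Δc ≈ 0.333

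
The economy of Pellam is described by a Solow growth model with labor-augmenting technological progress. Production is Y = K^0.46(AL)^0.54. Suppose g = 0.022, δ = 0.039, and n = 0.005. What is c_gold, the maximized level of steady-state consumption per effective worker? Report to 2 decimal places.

The effective depreciation rate is n + g + δ = 0.005 + 0.022 + 0.039 = 0.066.
Maximizing c = f(k) − (n+g+δ)·k gives f'(k) = n+g+δ, i.e. 0.46·k^(0.46−1) = 0.066, so k_gold = (0.46/0.066)^(1/0.54) ≈ 36.4340.
y_gold = 36.4340^0.46 ≈ 5.2275.
c_gold = y_gold − (n+g+δ)·k_gold = 5.2275 − 0.066·36.4340 ≈ 2.8228.

c_gold ≈ 2.82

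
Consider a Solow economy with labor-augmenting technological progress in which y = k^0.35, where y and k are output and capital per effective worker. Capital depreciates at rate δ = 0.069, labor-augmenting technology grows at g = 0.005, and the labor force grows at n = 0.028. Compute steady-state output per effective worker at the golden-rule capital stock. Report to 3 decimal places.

The effective depreciation rate is n + g + δ = 0.028 + 0.005 + 0.069 = 0.102.
At the golden rule the marginal product of capital equals n+g+δ: 0.35·k^(0.35−1) = 0.102. Solving, k_gold = (0.35/0.102)^(1/0.65) ≈ 6.6649.
Output: y_gold = k_gold^0.35 = 6.6649^0.35 ≈ 1.9424.

y_gold ≈ 1.942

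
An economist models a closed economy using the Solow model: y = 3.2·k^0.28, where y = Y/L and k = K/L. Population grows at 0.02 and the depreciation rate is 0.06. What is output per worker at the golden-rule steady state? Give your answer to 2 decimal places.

y_gold ≈ 8.19

Break-even investment rate: n + δ = 0.02 + 0.06 = 0.08.
At the golden rule the marginal product of capital equals n+δ: 0.28·3.2·k^(0.28−1) = 0.08. Solving, k_gold = (0.28·3.2/0.08)^(1/0.72) ≈ 28.6581.
Output: y_gold = 3.2·k_gold^0.28 = 3.2·28.6581^0.28 ≈ 8.1880.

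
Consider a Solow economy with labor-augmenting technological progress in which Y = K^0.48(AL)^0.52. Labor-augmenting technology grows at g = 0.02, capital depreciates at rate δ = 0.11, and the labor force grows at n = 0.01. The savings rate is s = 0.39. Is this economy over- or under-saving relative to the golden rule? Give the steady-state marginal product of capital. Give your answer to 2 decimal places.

n + g + δ = 0.01 + 0.02 + 0.11 = 0.14.
Steady-state k*: s·k^0.48 = 0.14·k gives k* = (0.39/0.14)^(1/0.52) ≈ 7.1721.
MPK = 0.48·7.1721^(-0.52) ≈ 0.1723.
MPK > n+g+δ = 0.14, so the economy is dynamically efficient (under-saving).

under-saving; MPK ≈ 0.17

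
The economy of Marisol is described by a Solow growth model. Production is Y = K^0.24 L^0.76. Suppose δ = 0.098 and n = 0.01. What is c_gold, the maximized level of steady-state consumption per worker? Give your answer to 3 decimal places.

The effective depreciation rate is n + δ = 0.01 + 0.098 = 0.108.
Setting f'(k) = n+δ gives 0.24·k^(0.24−1) = 0.108, hence k_gold = (0.24/0.108)^(1/0.76) ≈ 2.8596.
y_gold = 2.8596^0.24 ≈ 1.2868.
c_gold = y_gold − (n+δ)·k_gold = 1.2868 − 0.108·2.8596 ≈ 0.9780.

c_gold ≈ 0.978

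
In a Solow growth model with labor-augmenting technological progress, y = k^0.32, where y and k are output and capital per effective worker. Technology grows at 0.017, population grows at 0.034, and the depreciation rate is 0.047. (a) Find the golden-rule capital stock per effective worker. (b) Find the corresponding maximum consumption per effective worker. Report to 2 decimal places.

n + g + δ = 0.034 + 0.017 + 0.047 = 0.098.
Golden rule sets MPK = n+g+δ: 0.32·k^(0.32−1) = 0.098, so k_gold = (0.32/0.098)^(1/0.68) ≈ 5.6986.
y_gold = 5.6986^0.32 ≈ 1.7452; c_gold = y_gold − 0.098·k_gold ≈ 1.1867.

(a) k_gold ≈ 5.70; (b) c_gold ≈ 1.19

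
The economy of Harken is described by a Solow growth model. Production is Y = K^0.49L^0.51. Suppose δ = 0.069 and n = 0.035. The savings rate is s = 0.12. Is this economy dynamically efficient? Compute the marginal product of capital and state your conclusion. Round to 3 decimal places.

dynamically efficient; MPK ≈ 0.425

The effective depreciation rate is n + δ = 0.035 + 0.069 = 0.104.
Steady-state k*: s·k^0.49 = 0.104·k gives k* = (0.12/0.104)^(1/0.51) ≈ 1.3239.
MPK = 0.49·1.3239^(-0.51) ≈ 0.4247.
MPK > n+δ = 0.104, so the economy is dynamically efficient (under-saving).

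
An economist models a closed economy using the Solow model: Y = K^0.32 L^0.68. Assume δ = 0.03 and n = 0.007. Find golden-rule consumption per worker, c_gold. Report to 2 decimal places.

The effective depreciation rate is n + δ = 0.007 + 0.03 = 0.037.
Maximizing c = f(k) − (n+δ)·k gives f'(k) = n+δ, i.e. 0.32·k^(0.32−1) = 0.037, so k_gold = (0.32/0.037)^(1/0.68) ≈ 23.8707.
y_gold = 23.8707^0.32 ≈ 2.7600.
c_gold = y_gold − (n+δ)·k_gold = 2.7600 − 0.037·23.8707 ≈ 1.8768.

c_gold ≈ 1.88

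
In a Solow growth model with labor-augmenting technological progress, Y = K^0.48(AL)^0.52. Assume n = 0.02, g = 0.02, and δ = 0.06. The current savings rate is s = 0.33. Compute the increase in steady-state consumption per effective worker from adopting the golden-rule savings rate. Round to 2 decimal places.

Δc ≈ 0.20

Break-even investment rate: n + g + δ = 0.02 + 0.02 + 0.06 = 0.1.
Current steady state (s = 0.33): k* = (0.33/0.1)^(1/0.52) ≈ 9.9344, y* = 9.9344^0.48 ≈ 3.0104, c* = (1−0.33)·3.0104 ≈ 2.0170.
Golden rule sets MPK = n+g+δ: 0.48·k^(0.48−1) = 0.1, so k_gold = (0.48/0.1)^(1/0.52) ≈ 20.4211.
y_gold = 20.4211^0.48 ≈ 4.2544, c_gold = y_gold − 0.1·k_gold ≈ 2.2123.
Gain: Δc = 2.2123 − 2.0170 ≈ 0.1953.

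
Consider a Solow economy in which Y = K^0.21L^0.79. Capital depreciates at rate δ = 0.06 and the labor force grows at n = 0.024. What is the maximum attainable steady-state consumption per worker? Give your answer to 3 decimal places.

c_gold ≈ 1.008

The effective depreciation rate is n + δ = 0.024 + 0.06 = 0.084.
Setting f'(k) = n+δ gives 0.21·k^(0.21−1) = 0.084, hence k_gold = (0.21/0.084)^(1/0.79) ≈ 3.1895.
y_gold = 3.1895^0.21 ≈ 1.2758.
c_gold = y_gold − (n+δ)·k_gold = 1.2758 − 0.084·3.1895 ≈ 1.0079.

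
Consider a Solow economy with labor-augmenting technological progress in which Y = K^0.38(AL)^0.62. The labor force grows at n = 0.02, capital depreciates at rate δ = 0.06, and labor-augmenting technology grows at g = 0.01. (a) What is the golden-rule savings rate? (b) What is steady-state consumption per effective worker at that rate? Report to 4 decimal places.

The effective depreciation rate is n + g + δ = 0.02 + 0.01 + 0.06 = 0.09.
For Cobb-Douglas, s_gold equals capital's share: s_gold = 0.38.
Setting f'(k) = n+g+δ gives 0.38·k^(0.38−1) = 0.09, hence k_gold = (0.38/0.09)^(1/0.62) ≈ 10.2079.
y_gold = 10.2079^0.38 ≈ 2.4177; c_gold = (1−0.38)·y_gold ≈ 1.4990.

(a) s_gold = 0.3800; (b) c_gold ≈ 1.4990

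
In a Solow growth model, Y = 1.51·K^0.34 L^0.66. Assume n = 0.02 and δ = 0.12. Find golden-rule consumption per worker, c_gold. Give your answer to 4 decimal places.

The effective depreciation rate is n + δ = 0.02 + 0.12 = 0.14.
Setting f'(k) = n+δ gives 0.34·1.51·k^(0.34−1) = 0.14, hence k_gold = (0.34·1.51/0.14)^(1/0.66) ≈ 7.1621.
y_gold = 1.51·7.1621^0.34 ≈ 2.9491.
c_gold = y_gold − (n+δ)·k_gold = 2.9491 − 0.14·7.1621 ≈ 1.9464.

c_gold ≈ 1.9464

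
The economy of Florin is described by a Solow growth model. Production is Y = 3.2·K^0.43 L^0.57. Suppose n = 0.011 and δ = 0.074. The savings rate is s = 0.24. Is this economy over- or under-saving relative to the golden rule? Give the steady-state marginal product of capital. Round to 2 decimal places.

under-saving; MPK ≈ 0.15

Break-even investment rate: n + δ = 0.011 + 0.074 = 0.085.
Steady-state k*: s·A·k^0.43 = 0.085·k gives k* = (0.24·3.2/0.085)^(1/0.57) ≈ 47.5436.
MPK = 0.43·3.2·47.5436^(-0.57) ≈ 0.1523.
MPK > n+δ = 0.085, so the economy is dynamically efficient (under-saving).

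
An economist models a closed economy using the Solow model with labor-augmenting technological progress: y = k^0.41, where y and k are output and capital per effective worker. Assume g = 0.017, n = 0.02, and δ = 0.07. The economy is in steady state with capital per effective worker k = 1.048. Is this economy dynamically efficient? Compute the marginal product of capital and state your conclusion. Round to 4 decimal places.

dynamically efficient; MPK ≈ 0.3988

The effective depreciation rate is n + g + δ = 0.02 + 0.017 + 0.07 = 0.107.
MPK = 0.41·k^(0.41−1) = 0.41·1.048^(-0.59) ≈ 0.3988.
MPK > 0.107, so the economy is dynamically efficient (under-saving).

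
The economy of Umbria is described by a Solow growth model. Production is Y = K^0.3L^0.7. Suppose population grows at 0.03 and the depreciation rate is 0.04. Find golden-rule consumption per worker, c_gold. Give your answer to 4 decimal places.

The effective depreciation rate is n + δ = 0.03 + 0.04 = 0.07.
Maximizing c = f(k) − (n+δ)·k gives f'(k) = n+δ, i.e. 0.3·k^(0.3−1) = 0.07, so k_gold = (0.3/0.07)^(1/0.7) ≈ 7.9963.
y_gold = 7.9963^0.3 ≈ 1.8658.
c_gold = y_gold − (n+δ)·k_gold = 1.8658 − 0.07·7.9963 ≈ 1.3061.

c_gold ≈ 1.3061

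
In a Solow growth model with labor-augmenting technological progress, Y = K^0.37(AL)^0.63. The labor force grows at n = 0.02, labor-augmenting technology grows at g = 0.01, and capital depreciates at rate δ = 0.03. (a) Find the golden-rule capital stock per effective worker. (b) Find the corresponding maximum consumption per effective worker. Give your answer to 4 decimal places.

(a) k_gold ≈ 17.9493; (b) c_gold ≈ 1.8337

The effective depreciation rate is n + g + δ = 0.02 + 0.01 + 0.03 = 0.06.
Setting f'(k) = n+g+δ gives 0.37·k^(0.37−1) = 0.06, hence k_gold = (0.37/0.06)^(1/0.63) ≈ 17.9493.
y_gold = 17.9493^0.37 ≈ 2.9107; c_gold = y_gold − 0.06·k_gold ≈ 1.8337.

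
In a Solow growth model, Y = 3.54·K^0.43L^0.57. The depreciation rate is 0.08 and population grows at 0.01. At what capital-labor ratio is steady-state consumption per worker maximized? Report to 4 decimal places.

k_gold ≈ 142.8197

Capital per worker breaks even when investment replaces (n + δ)·k; here n + δ = 0.09.
Maximizing c = f(k) − (n+δ)·k gives f'(k) = n+δ, i.e. 0.43·3.54·k^(0.43−1) = 0.09, so k_gold = (0.43·3.54/0.09)^(1/0.57) ≈ 142.8197.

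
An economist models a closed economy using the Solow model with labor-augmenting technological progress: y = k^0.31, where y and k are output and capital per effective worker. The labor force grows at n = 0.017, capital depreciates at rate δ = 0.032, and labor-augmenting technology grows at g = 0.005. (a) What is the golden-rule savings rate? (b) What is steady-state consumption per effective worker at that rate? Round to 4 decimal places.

(a) s_gold = 0.3100; (b) c_gold ≈ 1.5130

The effective depreciation rate is n + g + δ = 0.017 + 0.005 + 0.032 = 0.054.
For Cobb-Douglas, s_gold equals capital's share: s_gold = 0.31.
Maximizing c = f(k) − (n+g+δ)·k gives f'(k) = n+g+δ, i.e. 0.31·k^(0.31−1) = 0.054, so k_gold = (0.31/0.054)^(1/0.69) ≈ 12.5879.
y_gold = 12.5879^0.31 ≈ 2.1927; c_gold = (1−0.31)·y_gold ≈ 1.5130.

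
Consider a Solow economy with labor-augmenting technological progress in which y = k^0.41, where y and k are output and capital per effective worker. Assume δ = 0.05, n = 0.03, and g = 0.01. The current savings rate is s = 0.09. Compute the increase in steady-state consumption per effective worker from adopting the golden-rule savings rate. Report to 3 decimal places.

Capital per effective worker breaks even when investment replaces (n + g + δ)·k; here n + g + δ = 0.09.
Current steady state (s = 0.09): k* = (0.09/0.09)^(1/0.59) ≈ 1.0000, y* = 1.0000^0.41 ≈ 1.0000, c* = (1−0.09)·1.0000 ≈ 0.9100.
Golden rule sets MPK = n+g+δ: 0.41·k^(0.41−1) = 0.09, so k_gold = (0.41/0.09)^(1/0.59) ≈ 13.0669.
y_gold = 13.0669^0.41 ≈ 2.8683, c_gold = y_gold − 0.09·k_gold ≈ 1.6923.
Gain: Δc = 1.6923 − 0.9100 ≈ 0.7823.

Δc ≈ 0.782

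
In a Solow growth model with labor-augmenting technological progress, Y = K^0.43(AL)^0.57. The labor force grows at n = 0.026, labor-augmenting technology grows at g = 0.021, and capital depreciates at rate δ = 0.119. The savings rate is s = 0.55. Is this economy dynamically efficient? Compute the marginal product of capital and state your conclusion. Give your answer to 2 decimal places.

n + g + δ = 0.026 + 0.021 + 0.119 = 0.166.
Steady-state k*: s·k^0.43 = 0.166·k gives k* = (0.55/0.166)^(1/0.57) ≈ 8.1795.
MPK = 0.43·8.1795^(-0.57) ≈ 0.1298.
MPK < n+g+δ = 0.166, so the economy is dynamically inefficient (over-saving).

dynamically inefficient; MPK ≈ 0.13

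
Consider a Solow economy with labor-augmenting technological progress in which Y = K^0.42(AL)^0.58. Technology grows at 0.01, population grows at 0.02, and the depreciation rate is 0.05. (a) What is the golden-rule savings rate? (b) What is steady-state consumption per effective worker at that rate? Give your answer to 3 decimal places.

(a) s_gold = 0.420; (b) c_gold ≈ 1.927

The effective depreciation rate is n + g + δ = 0.02 + 0.01 + 0.05 = 0.08.
For Cobb-Douglas, s_gold equals capital's share: s_gold = 0.42.
At the golden rule the marginal product of capital equals n+g+δ: 0.42·k^(0.42−1) = 0.08. Solving, k_gold = (0.42/0.08)^(1/0.58) ≈ 17.4443.
y_gold = 17.4443^0.42 ≈ 3.3227; c_gold = (1−0.42)·y_gold ≈ 1.9272.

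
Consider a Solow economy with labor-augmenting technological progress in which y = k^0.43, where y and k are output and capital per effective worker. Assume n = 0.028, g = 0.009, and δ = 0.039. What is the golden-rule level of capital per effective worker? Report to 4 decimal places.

The effective depreciation rate is n + g + δ = 0.028 + 0.009 + 0.039 = 0.076.
Golden rule sets MPK = n+g+δ: 0.43·k^(0.43−1) = 0.076, so k_gold = (0.43/0.076)^(1/0.57) ≈ 20.9145.

k_gold ≈ 20.9145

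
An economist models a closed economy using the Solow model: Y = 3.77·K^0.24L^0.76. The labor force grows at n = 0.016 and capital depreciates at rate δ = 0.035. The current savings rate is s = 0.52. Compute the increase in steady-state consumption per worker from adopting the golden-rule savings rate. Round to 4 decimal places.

The effective depreciation rate is n + δ = 0.016 + 0.035 = 0.051.
Current steady state (s = 0.52): k* = (0.52·3.77/0.051)^(1/0.76) ≈ 121.6829, y* = 3.77·121.6829^0.24 ≈ 11.9343, c* = (1−0.52)·11.9343 ≈ 5.7285.
Setting f'(k) = n+δ gives 0.24·3.77·k^(0.24−1) = 0.051, hence k_gold = (0.24·3.77/0.051)^(1/0.76) ≈ 43.9945.
y_gold = 3.77·43.9945^0.24 ≈ 9.3488, c_gold = y_gold − 0.051·k_gold ≈ 7.1051.
Gain: Δc = 7.1051 − 5.7285 ≈ 1.3766.

Δc ≈ 1.3766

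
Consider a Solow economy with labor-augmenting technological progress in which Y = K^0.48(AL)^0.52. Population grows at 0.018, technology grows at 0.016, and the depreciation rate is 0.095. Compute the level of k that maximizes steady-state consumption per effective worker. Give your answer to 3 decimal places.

Break-even investment rate: n + g + δ = 0.018 + 0.016 + 0.095 = 0.129.
At the golden rule the marginal product of capital equals n+g+δ: 0.48·k^(0.48−1) = 0.129. Solving, k_gold = (0.48/0.129)^(1/0.52) ≈ 12.5143.

k_gold ≈ 12.514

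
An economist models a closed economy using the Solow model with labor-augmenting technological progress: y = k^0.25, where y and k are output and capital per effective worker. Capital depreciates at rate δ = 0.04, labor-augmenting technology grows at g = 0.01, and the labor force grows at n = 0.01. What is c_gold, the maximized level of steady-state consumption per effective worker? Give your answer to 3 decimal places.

Break-even investment rate: n + g + δ = 0.01 + 0.01 + 0.04 = 0.06.
Setting f'(k) = n+g+δ gives 0.25·k^(0.25−1) = 0.06, hence k_gold = (0.25/0.06)^(1/0.75) ≈ 6.7048.
y_gold = 6.7048^0.25 ≈ 1.6091.
c_gold = y_gold − (n+g+δ)·k_gold = 1.6091 − 0.06·6.7048 ≈ 1.2069.

c_gold ≈ 1.207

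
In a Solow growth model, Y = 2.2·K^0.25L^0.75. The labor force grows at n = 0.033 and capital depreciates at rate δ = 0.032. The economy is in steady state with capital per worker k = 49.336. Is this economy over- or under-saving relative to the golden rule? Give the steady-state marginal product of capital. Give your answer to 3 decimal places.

over-saving; MPK ≈ 0.030

Capital per worker breaks even when investment replaces (n + δ)·k; here n + δ = 0.065.
MPK = 0.25·2.2·k^(0.25−1) = 0.25·2.2·49.336^(-0.75) ≈ 0.0295.
MPK < 0.065, so the economy is dynamically inefficient (over-saving).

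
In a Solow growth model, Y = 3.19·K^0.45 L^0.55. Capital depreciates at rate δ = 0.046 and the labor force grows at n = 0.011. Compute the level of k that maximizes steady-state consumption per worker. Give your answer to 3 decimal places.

k_gold ≈ 352.782

The effective depreciation rate is n + δ = 0.011 + 0.046 = 0.057.
At the golden rule the marginal product of capital equals n+δ: 0.45·3.19·k^(0.45−1) = 0.057. Solving, k_gold = (0.45·3.19/0.057)^(1/0.55) ≈ 352.7817.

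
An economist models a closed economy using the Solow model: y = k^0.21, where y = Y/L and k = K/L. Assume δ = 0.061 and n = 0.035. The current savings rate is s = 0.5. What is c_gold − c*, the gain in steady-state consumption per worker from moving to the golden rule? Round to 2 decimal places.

Δc ≈ 0.20

n + δ = 0.035 + 0.061 = 0.096.
Current steady state (s = 0.5): k* = (0.5/0.096)^(1/0.79) ≈ 8.0763, y* = 8.0763^0.21 ≈ 1.5507, c* = (1−0.5)·1.5507 ≈ 0.7753.
Maximizing c = f(k) − (n+δ)·k gives f'(k) = n+δ, i.e. 0.21·k^(0.21−1) = 0.096, so k_gold = (0.21/0.096)^(1/0.79) ≈ 2.6935.
y_gold = 2.6935^0.21 ≈ 1.2313, c_gold = y_gold − 0.096·k_gold ≈ 0.9727.
Gain: Δc = 0.9727 − 0.7753 ≈ 0.1974.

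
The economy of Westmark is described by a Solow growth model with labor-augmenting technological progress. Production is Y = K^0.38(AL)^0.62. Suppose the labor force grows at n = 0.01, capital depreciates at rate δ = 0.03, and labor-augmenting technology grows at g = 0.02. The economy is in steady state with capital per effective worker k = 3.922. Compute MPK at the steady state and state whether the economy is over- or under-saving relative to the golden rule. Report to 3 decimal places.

under-saving; MPK ≈ 0.163

Break-even investment rate: n + g + δ = 0.01 + 0.02 + 0.03 = 0.06.
MPK = 0.38·k^(0.38−1) = 0.38·3.922^(-0.62) ≈ 0.1629.
MPK > 0.06, so the economy is dynamically efficient (under-saving).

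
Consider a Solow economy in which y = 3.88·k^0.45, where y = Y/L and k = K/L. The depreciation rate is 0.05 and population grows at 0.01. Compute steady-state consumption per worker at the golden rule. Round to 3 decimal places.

c_gold ≈ 33.645

The effective depreciation rate is n + δ = 0.01 + 0.05 = 0.06.
Setting f'(k) = n+δ gives 0.45·3.88·k^(0.45−1) = 0.06, hence k_gold = (0.45·3.88/0.06)^(1/0.55) ≈ 458.8002.
y_gold = 3.88·458.8002^0.45 ≈ 61.1734.
c_gold = y_gold − (n+δ)·k_gold = 61.1734 − 0.06·458.8002 ≈ 33.6453.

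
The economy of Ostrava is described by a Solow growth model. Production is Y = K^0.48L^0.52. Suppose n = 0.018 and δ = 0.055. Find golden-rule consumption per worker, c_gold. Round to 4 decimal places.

c_gold ≈ 2.9580

Break-even investment rate: n + δ = 0.018 + 0.055 = 0.073.
Setting f'(k) = n+δ gives 0.48·k^(0.48−1) = 0.073, hence k_gold = (0.48/0.073)^(1/0.52) ≈ 37.4042.
y_gold = 37.4042^0.48 ≈ 5.6885.
c_gold = y_gold − (n+δ)·k_gold = 5.6885 − 0.073·37.4042 ≈ 2.9580.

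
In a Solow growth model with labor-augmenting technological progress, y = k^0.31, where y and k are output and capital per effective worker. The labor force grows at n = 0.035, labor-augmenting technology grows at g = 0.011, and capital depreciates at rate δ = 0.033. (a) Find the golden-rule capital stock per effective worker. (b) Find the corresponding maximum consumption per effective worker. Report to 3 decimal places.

Capital per effective worker breaks even when investment replaces (n + g + δ)·k; here n + g + δ = 0.079.
Maximizing c = f(k) − (n+g+δ)·k gives f'(k) = n+g+δ, i.e. 0.31·k^(0.31−1) = 0.079, so k_gold = (0.31/0.079)^(1/0.69) ≈ 7.2525.
y_gold = 7.2525^0.31 ≈ 1.8482; c_gold = y_gold − 0.079·k_gold ≈ 1.2753.

(a) k_gold ≈ 7.252; (b) c_gold ≈ 1.275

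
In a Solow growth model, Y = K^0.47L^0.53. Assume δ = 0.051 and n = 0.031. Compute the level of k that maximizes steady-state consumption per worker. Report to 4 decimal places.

k_gold ≈ 26.9603

Capital per worker breaks even when investment replaces (n + δ)·k; here n + δ = 0.082.
Maximizing c = f(k) − (n+δ)·k gives f'(k) = n+δ, i.e. 0.47·k^(0.47−1) = 0.082, so k_gold = (0.47/0.082)^(1/0.53) ≈ 26.9603.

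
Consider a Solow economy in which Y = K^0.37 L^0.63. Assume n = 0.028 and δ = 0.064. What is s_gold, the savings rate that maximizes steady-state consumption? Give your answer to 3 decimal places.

Capital per worker breaks even when investment replaces (n + δ)·k; here n + δ = 0.092.
At the golden rule MPK = n+δ, and in any Cobb-Douglas steady state s = (n+δ)·k/y = MPK·k/y = capital's share 0.37.

s_gold = 0.370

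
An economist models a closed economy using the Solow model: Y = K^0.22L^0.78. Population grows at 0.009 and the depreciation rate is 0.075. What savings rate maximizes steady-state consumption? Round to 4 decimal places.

Break-even investment rate: n + δ = 0.009 + 0.075 = 0.084.
At the golden rule MPK = n+δ, and in any Cobb-Douglas steady state s = (n+δ)·k/y = MPK·k/y = capital's share 0.22.

s_gold = 0.2200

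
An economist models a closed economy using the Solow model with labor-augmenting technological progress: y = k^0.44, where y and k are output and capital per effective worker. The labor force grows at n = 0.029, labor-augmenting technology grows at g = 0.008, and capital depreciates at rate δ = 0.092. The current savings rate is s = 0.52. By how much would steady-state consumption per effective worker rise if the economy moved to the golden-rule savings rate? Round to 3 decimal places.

Break-even investment rate: n + g + δ = 0.029 + 0.008 + 0.092 = 0.129.
Current steady state (s = 0.52): k* = (0.52/0.129)^(1/0.56) ≈ 12.0530, y* = 12.0530^0.44 ≈ 2.9901, c* = (1−0.52)·2.9901 ≈ 1.4352.
At the golden rule the marginal product of capital equals n+g+δ: 0.44·k^(0.44−1) = 0.129. Solving, k_gold = (0.44/0.129)^(1/0.56) ≈ 8.9442.
y_gold = 8.9442^0.44 ≈ 2.6223, c_gold = y_gold − 0.129·k_gold ≈ 1.4685.
Gain: Δc = 1.4685 − 1.4352 ≈ 0.0332.

Δc ≈ 0.033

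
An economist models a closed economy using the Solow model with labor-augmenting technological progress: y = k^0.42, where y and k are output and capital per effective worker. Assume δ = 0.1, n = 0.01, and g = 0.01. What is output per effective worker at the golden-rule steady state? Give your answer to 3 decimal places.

n + g + δ = 0.01 + 0.01 + 0.1 = 0.12.
Golden rule sets MPK = n+g+δ: 0.42·k^(0.42−1) = 0.12, so k_gold = (0.42/0.12)^(1/0.58) ≈ 8.6706.
Output: y_gold = k_gold^0.42 = 8.6706^0.42 ≈ 2.4773.

y_gold ≈ 2.477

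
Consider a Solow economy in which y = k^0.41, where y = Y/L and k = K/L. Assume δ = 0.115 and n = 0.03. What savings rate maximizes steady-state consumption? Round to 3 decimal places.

The effective depreciation rate is n + δ = 0.03 + 0.115 = 0.145.
At the golden rule MPK = n+δ, and in any Cobb-Douglas steady state s = (n+δ)·k/y = MPK·k/y = capital's share 0.41.

s_gold = 0.410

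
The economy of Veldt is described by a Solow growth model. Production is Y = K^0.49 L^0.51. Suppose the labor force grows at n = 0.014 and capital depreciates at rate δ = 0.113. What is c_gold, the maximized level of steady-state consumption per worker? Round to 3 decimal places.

Break-even investment rate: n + δ = 0.014 + 0.113 = 0.127.
Maximizing c = f(k) − (n+δ)·k gives f'(k) = n+δ, i.e. 0.49·k^(0.49−1) = 0.127, so k_gold = (0.49/0.127)^(1/0.51) ≈ 14.1185.
y_gold = 14.1185^0.49 ≈ 3.6593.
c_gold = y_gold − (n+δ)·k_gold = 3.6593 − 0.127·14.1185 ≈ 1.8662.

c_gold ≈ 1.866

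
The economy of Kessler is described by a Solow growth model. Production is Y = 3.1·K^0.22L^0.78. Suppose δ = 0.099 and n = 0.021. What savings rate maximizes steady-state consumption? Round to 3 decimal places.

Capital per worker breaks even when investment replaces (n + δ)·k; here n + δ = 0.12.
At the golden rule MPK = n+δ, and in any Cobb-Douglas steady state s = (n+δ)·k/y = MPK·k/y = capital's share 0.22.

s_gold = 0.220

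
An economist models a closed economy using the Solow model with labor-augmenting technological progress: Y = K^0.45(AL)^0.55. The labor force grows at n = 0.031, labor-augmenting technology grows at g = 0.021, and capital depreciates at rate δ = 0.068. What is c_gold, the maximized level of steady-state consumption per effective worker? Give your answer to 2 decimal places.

Capital per effective worker breaks even when investment replaces (n + g + δ)·k; here n + g + δ = 0.12.
Setting f'(k) = n+g+δ gives 0.45·k^(0.45−1) = 0.12, hence k_gold = (0.45/0.12)^(1/0.55) ≈ 11.0584.
y_gold = 11.0584^0.45 ≈ 2.9489.
c_gold = y_gold − (n+g+δ)·k_gold = 2.9489 − 0.12·11.0584 ≈ 1.6219.

c_gold ≈ 1.62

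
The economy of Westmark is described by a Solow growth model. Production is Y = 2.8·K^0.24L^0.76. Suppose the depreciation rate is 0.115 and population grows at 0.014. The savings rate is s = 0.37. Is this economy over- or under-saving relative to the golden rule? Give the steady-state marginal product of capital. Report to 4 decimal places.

over-saving; MPK ≈ 0.0837

The effective depreciation rate is n + δ = 0.014 + 0.115 = 0.129.
Steady-state k*: s·A·k^0.24 = 0.129·k gives k* = (0.37·2.8/0.129)^(1/0.76) ≈ 15.5055.
MPK = 0.24·2.8·15.5055^(-0.76) ≈ 0.0837.
MPK < n+δ = 0.129, so the economy is dynamically inefficient (over-saving).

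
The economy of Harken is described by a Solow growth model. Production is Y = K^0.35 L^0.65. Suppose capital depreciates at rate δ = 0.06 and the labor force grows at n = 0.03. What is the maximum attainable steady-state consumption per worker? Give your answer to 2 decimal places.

c_gold ≈ 1.35

Capital per worker breaks even when investment replaces (n + δ)·k; here n + δ = 0.09.
Golden rule sets MPK = n+δ: 0.35·k^(0.35−1) = 0.09, so k_gold = (0.35/0.09)^(1/0.65) ≈ 8.0802.
y_gold = 8.0802^0.35 ≈ 2.0778.
c_gold = y_gold − (n+δ)·k_gold = 2.0778 − 0.09·8.0802 ≈ 1.3506.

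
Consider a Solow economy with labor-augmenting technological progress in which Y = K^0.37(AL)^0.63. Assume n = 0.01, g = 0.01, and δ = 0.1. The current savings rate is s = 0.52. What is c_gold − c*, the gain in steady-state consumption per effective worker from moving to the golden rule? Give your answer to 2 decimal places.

Δc ≈ 0.08

The effective depreciation rate is n + g + δ = 0.01 + 0.01 + 0.1 = 0.12.
Current steady state (s = 0.52): k* = (0.52/0.12)^(1/0.63) ≈ 10.2525, y* = 10.2525^0.37 ≈ 2.3660, c* = (1−0.52)·2.3660 ≈ 1.1357.
Golden rule sets MPK = n+g+δ: 0.37·k^(0.37−1) = 0.12, so k_gold = (0.37/0.12)^(1/0.63) ≈ 5.9734.
y_gold = 5.9734^0.37 ≈ 1.9373, c_gold = y_gold − 0.12·k_gold ≈ 1.2205.
Gain: Δc = 1.2205 − 1.1357 ≈ 0.0849.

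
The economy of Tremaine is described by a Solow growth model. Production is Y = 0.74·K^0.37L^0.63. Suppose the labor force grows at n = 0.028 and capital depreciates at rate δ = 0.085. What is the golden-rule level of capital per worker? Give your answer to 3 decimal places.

k_gold ≈ 4.075

Break-even investment rate: n + δ = 0.028 + 0.085 = 0.113.
Maximizing c = f(k) − (n+δ)·k gives f'(k) = n+δ, i.e. 0.37·0.74·k^(0.37−1) = 0.113, so k_gold = (0.37·0.74/0.113)^(1/0.63) ≈ 4.0746.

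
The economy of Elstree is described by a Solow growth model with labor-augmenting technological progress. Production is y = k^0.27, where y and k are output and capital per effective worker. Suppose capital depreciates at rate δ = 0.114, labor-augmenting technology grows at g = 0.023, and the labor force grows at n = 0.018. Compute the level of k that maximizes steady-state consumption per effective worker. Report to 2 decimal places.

Break-even investment rate: n + g + δ = 0.018 + 0.023 + 0.114 = 0.155.
Maximizing c = f(k) − (n+g+δ)·k gives f'(k) = n+g+δ, i.e. 0.27·k^(0.27−1) = 0.155, so k_gold = (0.27/0.155)^(1/0.73) ≈ 2.1389.

k_gold ≈ 2.14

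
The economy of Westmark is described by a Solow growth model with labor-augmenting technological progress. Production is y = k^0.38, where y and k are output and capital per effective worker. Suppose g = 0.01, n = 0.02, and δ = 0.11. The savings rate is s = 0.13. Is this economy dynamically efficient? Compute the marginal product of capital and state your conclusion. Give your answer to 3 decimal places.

Break-even investment rate: n + g + δ = 0.02 + 0.01 + 0.11 = 0.14.
Steady-state k*: s·k^0.38 = 0.14·k gives k* = (0.13/0.14)^(1/0.62) ≈ 0.8873.
MPK = 0.38·0.8873^(-0.62) ≈ 0.4092.
MPK > n+g+δ = 0.14, so the economy is dynamically efficient (under-saving).

dynamically efficient; MPK ≈ 0.409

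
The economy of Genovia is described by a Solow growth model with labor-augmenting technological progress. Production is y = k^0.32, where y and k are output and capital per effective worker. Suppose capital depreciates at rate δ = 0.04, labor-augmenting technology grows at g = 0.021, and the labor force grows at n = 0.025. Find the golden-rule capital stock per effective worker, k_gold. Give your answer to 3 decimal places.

Break-even investment rate: n + g + δ = 0.025 + 0.021 + 0.04 = 0.086.
Golden rule sets MPK = n+g+δ: 0.32·k^(0.32−1) = 0.086, so k_gold = (0.32/0.086)^(1/0.68) ≈ 6.9055.

k_gold ≈ 6.905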